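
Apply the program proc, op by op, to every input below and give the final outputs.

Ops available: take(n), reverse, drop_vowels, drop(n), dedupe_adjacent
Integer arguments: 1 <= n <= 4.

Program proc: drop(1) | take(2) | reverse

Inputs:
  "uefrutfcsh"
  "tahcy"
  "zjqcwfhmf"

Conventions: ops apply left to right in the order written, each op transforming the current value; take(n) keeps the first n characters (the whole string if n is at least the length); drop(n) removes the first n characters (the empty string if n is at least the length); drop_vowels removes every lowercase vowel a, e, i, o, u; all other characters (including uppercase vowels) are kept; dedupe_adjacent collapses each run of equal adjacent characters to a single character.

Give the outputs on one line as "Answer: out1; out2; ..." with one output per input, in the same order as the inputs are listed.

Execution, op by op:
  "uefrutfcsh" -> "efrutfcsh" -> "ef" -> "fe"
  "tahcy" -> "ahcy" -> "ah" -> "ha"
  "zjqcwfhmf" -> "jqcwfhmf" -> "jq" -> "qj"

"fe"; "ha"; "qj"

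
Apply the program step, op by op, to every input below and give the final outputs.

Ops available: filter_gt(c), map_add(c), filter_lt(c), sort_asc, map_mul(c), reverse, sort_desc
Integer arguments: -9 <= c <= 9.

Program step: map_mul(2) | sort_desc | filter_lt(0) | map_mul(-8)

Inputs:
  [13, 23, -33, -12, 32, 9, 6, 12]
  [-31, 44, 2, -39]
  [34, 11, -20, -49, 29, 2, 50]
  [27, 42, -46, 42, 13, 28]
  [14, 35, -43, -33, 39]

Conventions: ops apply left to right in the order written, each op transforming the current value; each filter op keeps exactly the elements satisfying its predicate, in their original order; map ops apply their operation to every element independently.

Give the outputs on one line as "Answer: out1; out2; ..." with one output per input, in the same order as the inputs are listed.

[192, 528]; [496, 624]; [320, 784]; [736]; [528, 688]

Execution, op by op:
  [13, 23, -33, -12, 32, 9, 6, 12] -> [26, 46, -66, -24, 64, 18, 12, 24] -> [64, 46, 26, 24, 18, 12, -24, -66] -> [-24, -66] -> [192, 528]
  [-31, 44, 2, -39] -> [-62, 88, 4, -78] -> [88, 4, -62, -78] -> [-62, -78] -> [496, 624]
  [34, 11, -20, -49, 29, 2, 50] -> [68, 22, -40, -98, 58, 4, 100] -> [100, 68, 58, 22, 4, -40, -98] -> [-40, -98] -> [320, 784]
  [27, 42, -46, 42, 13, 28] -> [54, 84, -92, 84, 26, 56] -> [84, 84, 56, 54, 26, -92] -> [-92] -> [736]
  [14, 35, -43, -33, 39] -> [28, 70, -86, -66, 78] -> [78, 70, 28, -66, -86] -> [-66, -86] -> [528, 688]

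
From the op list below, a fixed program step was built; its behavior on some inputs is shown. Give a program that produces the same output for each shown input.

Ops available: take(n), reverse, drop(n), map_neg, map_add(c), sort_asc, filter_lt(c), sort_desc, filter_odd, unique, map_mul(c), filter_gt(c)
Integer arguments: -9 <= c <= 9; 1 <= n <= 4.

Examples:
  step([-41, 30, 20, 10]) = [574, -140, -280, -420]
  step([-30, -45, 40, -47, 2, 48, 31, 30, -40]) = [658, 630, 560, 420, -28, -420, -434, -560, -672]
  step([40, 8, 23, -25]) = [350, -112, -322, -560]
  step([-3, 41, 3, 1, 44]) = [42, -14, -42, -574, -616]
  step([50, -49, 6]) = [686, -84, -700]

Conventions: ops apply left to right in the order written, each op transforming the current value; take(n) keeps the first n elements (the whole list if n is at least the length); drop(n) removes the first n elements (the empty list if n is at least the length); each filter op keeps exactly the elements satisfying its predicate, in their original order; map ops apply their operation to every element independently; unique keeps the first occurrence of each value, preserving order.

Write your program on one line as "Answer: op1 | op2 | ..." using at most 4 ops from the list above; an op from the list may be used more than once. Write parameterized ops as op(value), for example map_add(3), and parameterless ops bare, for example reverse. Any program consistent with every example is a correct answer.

sort_desc | map_mul(7) | reverse | map_mul(-2)

Check, running the answer program on each example:
  [-41, 30, 20, 10] -> [30, 20, 10, -41] -> [210, 140, 70, -287] -> [-287, 70, 140, 210] -> [574, -140, -280, -420]
  [-30, -45, 40, -47, 2, 48, 31, 30, -40] -> [48, 40, 31, 30, 2, -30, -40, -45, -47] -> [336, 280, 217, 210, 14, -210, -280, -315, -329] -> [-329, -315, -280, -210, 14, 210, 217, 280, 336] -> [658, 630, 560, 420, -28, -420, -434, -560, -672]
  [40, 8, 23, -25] -> [40, 23, 8, -25] -> [280, 161, 56, -175] -> [-175, 56, 161, 280] -> [350, -112, -322, -560]
  [-3, 41, 3, 1, 44] -> [44, 41, 3, 1, -3] -> [308, 287, 21, 7, -21] -> [-21, 7, 21, 287, 308] -> [42, -14, -42, -574, -616]
  [50, -49, 6] -> [50, 6, -49] -> [350, 42, -343] -> [-343, 42, 350] -> [686, -84, -700]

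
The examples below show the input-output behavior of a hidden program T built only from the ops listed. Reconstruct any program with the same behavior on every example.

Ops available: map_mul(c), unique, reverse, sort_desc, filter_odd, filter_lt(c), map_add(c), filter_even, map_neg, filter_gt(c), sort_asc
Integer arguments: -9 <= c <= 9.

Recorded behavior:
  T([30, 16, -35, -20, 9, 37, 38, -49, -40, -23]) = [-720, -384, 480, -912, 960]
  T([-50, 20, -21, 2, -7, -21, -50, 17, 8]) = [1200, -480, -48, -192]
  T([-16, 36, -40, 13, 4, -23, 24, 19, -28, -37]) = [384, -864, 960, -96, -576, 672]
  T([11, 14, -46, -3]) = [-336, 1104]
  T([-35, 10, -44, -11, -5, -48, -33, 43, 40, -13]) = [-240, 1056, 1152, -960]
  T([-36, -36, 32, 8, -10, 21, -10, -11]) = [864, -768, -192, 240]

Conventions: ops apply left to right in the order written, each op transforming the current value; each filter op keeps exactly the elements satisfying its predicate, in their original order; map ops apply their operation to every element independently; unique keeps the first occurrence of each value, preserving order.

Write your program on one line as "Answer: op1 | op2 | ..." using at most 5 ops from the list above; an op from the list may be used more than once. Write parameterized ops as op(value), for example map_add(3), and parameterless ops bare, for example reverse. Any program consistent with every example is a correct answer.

unique | filter_even | map_mul(4) | map_neg | map_mul(6)

Check, running the answer program on each example:
  [30, 16, -35, -20, 9, 37, 38, -49, -40, -23] -> [30, 16, -35, -20, 9, 37, 38, -49, -40, -23] -> [30, 16, -20, 38, -40] -> [120, 64, -80, 152, -160] -> [-120, -64, 80, -152, 160] -> [-720, -384, 480, -912, 960]
  [-50, 20, -21, 2, -7, -21, -50, 17, 8] -> [-50, 20, -21, 2, -7, 17, 8] -> [-50, 20, 2, 8] -> [-200, 80, 8, 32] -> [200, -80, -8, -32] -> [1200, -480, -48, -192]
  [-16, 36, -40, 13, 4, -23, 24, 19, -28, -37] -> [-16, 36, -40, 13, 4, -23, 24, 19, -28, -37] -> [-16, 36, -40, 4, 24, -28] -> [-64, 144, -160, 16, 96, -112] -> [64, -144, 160, -16, -96, 112] -> [384, -864, 960, -96, -576, 672]
  [11, 14, -46, -3] -> [11, 14, -46, -3] -> [14, -46] -> [56, -184] -> [-56, 184] -> [-336, 1104]
  [-35, 10, -44, -11, -5, -48, -33, 43, 40, -13] -> [-35, 10, -44, -11, -5, -48, -33, 43, 40, -13] -> [10, -44, -48, 40] -> [40, -176, -192, 160] -> [-40, 176, 192, -160] -> [-240, 1056, 1152, -960]
  [-36, -36, 32, 8, -10, 21, -10, -11] -> [-36, 32, 8, -10, 21, -11] -> [-36, 32, 8, -10] -> [-144, 128, 32, -40] -> [144, -128, -32, 40] -> [864, -768, -192, 240]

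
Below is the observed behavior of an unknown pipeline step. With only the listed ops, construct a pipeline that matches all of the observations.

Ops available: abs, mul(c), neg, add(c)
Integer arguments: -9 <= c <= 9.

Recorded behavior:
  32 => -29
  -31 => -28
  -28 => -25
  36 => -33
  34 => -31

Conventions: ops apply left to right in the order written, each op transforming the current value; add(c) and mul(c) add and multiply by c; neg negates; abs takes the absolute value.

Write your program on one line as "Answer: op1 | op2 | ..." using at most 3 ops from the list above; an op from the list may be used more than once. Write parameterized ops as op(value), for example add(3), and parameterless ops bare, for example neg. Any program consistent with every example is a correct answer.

abs | neg | add(3)

Check, running the answer program on each example:
  32 -> 32 -> -32 -> -29
  -31 -> 31 -> -31 -> -28
  -28 -> 28 -> -28 -> -25
  36 -> 36 -> -36 -> -33
  34 -> 34 -> -34 -> -31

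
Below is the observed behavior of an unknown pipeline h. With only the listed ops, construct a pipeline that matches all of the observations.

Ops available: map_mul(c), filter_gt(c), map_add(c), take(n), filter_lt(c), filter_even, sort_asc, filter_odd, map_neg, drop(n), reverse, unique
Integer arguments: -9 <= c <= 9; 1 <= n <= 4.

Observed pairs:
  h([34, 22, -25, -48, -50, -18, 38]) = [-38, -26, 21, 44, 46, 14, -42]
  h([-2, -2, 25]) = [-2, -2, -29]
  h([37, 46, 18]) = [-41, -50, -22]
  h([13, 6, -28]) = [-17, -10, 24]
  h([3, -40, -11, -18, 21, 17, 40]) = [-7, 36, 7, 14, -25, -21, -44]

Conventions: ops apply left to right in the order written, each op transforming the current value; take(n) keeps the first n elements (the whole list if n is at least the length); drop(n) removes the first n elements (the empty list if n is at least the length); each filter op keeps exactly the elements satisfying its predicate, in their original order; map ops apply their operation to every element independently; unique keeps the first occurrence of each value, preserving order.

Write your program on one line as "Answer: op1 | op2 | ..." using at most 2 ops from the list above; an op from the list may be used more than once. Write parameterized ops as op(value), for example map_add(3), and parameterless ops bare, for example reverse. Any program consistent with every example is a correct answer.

map_add(4) | map_neg

Check, running the answer program on each example:
  [34, 22, -25, -48, -50, -18, 38] -> [38, 26, -21, -44, -46, -14, 42] -> [-38, -26, 21, 44, 46, 14, -42]
  [-2, -2, 25] -> [2, 2, 29] -> [-2, -2, -29]
  [37, 46, 18] -> [41, 50, 22] -> [-41, -50, -22]
  [13, 6, -28] -> [17, 10, -24] -> [-17, -10, 24]
  [3, -40, -11, -18, 21, 17, 40] -> [7, -36, -7, -14, 25, 21, 44] -> [-7, 36, 7, 14, -25, -21, -44]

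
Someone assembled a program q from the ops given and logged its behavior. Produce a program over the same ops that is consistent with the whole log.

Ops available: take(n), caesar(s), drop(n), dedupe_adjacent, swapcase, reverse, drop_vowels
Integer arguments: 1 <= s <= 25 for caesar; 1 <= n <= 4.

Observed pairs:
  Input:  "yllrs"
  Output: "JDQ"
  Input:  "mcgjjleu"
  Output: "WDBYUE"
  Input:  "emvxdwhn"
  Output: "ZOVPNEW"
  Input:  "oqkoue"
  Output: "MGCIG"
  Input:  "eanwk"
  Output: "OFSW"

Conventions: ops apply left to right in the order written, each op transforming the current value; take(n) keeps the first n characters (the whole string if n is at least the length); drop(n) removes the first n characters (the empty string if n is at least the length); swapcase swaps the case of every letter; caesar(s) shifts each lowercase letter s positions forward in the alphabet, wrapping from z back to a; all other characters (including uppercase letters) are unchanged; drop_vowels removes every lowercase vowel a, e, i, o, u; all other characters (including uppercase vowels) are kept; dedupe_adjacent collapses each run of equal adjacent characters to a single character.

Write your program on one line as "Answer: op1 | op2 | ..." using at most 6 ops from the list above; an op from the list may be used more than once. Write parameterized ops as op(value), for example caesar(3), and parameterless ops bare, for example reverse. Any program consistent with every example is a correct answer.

dedupe_adjacent | reverse | drop(1) | caesar(18) | swapcase

Check, running the answer program on each example:
  "yllrs" -> "ylrs" -> "srly" -> "rly" -> "jdq" -> "JDQ"
  "mcgjjleu" -> "mcgjleu" -> "ueljgcm" -> "eljgcm" -> "wdbyue" -> "WDBYUE"
  "emvxdwhn" -> "emvxdwhn" -> "nhwdxvme" -> "hwdxvme" -> "zovpnew" -> "ZOVPNEW"
  "oqkoue" -> "oqkoue" -> "euokqo" -> "uokqo" -> "mgcig" -> "MGCIG"
  "eanwk" -> "eanwk" -> "kwnae" -> "wnae" -> "ofsw" -> "OFSW"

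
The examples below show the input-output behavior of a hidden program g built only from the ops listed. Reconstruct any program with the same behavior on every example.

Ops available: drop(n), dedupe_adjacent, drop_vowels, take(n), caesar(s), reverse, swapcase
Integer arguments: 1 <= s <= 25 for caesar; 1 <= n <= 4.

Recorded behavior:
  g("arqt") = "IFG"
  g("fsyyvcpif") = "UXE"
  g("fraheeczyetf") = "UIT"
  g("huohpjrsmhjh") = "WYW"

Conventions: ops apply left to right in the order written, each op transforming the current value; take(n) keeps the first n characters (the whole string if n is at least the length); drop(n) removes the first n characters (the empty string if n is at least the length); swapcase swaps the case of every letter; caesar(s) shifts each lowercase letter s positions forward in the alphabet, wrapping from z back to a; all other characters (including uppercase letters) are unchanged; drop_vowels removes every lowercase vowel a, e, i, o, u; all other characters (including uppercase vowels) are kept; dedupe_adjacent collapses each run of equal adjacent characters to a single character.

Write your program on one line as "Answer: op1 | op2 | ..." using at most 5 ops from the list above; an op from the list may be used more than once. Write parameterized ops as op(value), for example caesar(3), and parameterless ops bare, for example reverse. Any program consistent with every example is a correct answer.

drop(1) | reverse | caesar(15) | swapcase | take(3)

Check, running the answer program on each example:
  "arqt" -> "rqt" -> "tqr" -> "ifg" -> "IFG" -> "IFG"
  "fsyyvcpif" -> "syyvcpif" -> "fipcvyys" -> "uxerknnh" -> "UXERKNNH" -> "UXE"
  "fraheeczyetf" -> "raheeczyetf" -> "fteyzceehar" -> "uitnorttwpg" -> "UITNORTTWPG" -> "UIT"
  "huohpjrsmhjh" -> "uohpjrsmhjh" -> "hjhmsrjphou" -> "wywbhgyewdj" -> "WYWBHGYEWDJ" -> "WYW"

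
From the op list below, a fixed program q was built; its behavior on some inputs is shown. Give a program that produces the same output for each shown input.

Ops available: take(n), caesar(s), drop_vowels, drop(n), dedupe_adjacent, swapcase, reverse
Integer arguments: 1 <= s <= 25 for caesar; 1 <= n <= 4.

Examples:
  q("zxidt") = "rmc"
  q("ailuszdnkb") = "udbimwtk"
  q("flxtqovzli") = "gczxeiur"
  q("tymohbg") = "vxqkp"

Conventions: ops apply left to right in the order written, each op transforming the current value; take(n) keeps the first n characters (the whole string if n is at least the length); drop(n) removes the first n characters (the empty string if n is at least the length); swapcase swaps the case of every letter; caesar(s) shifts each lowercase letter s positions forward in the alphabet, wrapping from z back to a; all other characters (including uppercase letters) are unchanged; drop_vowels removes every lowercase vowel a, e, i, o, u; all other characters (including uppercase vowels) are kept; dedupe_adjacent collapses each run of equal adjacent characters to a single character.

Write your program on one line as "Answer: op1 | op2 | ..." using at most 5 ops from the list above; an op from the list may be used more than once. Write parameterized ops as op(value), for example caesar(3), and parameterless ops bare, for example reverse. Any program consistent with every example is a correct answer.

caesar(5) | caesar(17) | drop(2) | caesar(13)

Check, running the answer program on each example:
  "zxidt" -> "ecniy" -> "vtezp" -> "ezp" -> "rmc"
  "ailuszdnkb" -> "fnqzxeispg" -> "wehqovzjgx" -> "hqovzjgx" -> "udbimwtk"
  "flxtqovzli" -> "kqcyvtaeqn" -> "bhtpmkrvhe" -> "tpmkrvhe" -> "gczxeiur"
  "tymohbg" -> "ydrtmgl" -> "puikdxc" -> "ikdxc" -> "vxqkp"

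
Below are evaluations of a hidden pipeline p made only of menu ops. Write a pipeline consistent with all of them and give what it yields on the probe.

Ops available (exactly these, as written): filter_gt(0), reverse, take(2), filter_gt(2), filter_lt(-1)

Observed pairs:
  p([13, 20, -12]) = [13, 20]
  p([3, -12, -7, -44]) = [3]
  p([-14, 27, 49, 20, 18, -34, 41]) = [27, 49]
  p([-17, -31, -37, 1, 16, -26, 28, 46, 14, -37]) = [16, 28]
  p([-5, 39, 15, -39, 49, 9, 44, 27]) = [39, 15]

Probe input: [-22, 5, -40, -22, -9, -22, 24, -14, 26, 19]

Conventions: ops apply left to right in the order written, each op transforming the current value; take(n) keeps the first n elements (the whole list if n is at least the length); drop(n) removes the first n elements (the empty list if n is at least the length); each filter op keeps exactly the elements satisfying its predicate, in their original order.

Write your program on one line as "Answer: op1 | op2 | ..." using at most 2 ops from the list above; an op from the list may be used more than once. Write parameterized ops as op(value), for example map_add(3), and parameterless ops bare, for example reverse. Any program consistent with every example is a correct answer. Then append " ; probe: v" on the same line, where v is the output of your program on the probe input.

filter_gt(2) | take(2) ; probe: [5, 24]

Check, running the answer program on each example:
  [13, 20, -12] -> [13, 20] -> [13, 20]
  [3, -12, -7, -44] -> [3] -> [3]
  [-14, 27, 49, 20, 18, -34, 41] -> [27, 49, 20, 18, 41] -> [27, 49]
  [-17, -31, -37, 1, 16, -26, 28, 46, 14, -37] -> [16, 28, 46, 14] -> [16, 28]
  [-5, 39, 15, -39, 49, 9, 44, 27] -> [39, 15, 49, 9, 44, 27] -> [39, 15]
  probe: [-22, 5, -40, -22, -9, -22, 24, -14, 26, 19] -> [5, 24, 26, 19] -> [5, 24]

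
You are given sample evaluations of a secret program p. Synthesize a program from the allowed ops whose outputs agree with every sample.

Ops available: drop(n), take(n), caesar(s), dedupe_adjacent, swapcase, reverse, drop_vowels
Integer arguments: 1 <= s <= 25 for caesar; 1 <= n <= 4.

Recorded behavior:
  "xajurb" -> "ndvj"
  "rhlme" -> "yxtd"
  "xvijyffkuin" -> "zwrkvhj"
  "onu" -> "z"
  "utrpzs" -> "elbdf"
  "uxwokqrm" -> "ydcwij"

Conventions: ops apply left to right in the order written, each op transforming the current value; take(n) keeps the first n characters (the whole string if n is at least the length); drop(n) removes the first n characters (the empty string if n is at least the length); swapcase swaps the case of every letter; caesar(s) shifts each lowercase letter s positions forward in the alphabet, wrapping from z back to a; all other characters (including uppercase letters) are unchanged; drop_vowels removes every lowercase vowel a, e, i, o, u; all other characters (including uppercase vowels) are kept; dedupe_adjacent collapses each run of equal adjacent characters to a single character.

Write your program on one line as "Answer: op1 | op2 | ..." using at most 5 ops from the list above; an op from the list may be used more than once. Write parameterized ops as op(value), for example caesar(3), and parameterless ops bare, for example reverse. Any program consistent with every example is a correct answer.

drop_vowels | caesar(12) | dedupe_adjacent | reverse

Check, running the answer program on each example:
  "xajurb" -> "xjrb" -> "jvdn" -> "jvdn" -> "ndvj"
  "rhlme" -> "rhlm" -> "dtxy" -> "dtxy" -> "yxtd"
  "xvijyffkuin" -> "xvjyffkn" -> "jhvkrrwz" -> "jhvkrwz" -> "zwrkvhj"
  "onu" -> "n" -> "z" -> "z" -> "z"
  "utrpzs" -> "trpzs" -> "fdble" -> "fdble" -> "elbdf"
  "uxwokqrm" -> "xwkqrm" -> "jiwcdy" -> "jiwcdy" -> "ydcwij"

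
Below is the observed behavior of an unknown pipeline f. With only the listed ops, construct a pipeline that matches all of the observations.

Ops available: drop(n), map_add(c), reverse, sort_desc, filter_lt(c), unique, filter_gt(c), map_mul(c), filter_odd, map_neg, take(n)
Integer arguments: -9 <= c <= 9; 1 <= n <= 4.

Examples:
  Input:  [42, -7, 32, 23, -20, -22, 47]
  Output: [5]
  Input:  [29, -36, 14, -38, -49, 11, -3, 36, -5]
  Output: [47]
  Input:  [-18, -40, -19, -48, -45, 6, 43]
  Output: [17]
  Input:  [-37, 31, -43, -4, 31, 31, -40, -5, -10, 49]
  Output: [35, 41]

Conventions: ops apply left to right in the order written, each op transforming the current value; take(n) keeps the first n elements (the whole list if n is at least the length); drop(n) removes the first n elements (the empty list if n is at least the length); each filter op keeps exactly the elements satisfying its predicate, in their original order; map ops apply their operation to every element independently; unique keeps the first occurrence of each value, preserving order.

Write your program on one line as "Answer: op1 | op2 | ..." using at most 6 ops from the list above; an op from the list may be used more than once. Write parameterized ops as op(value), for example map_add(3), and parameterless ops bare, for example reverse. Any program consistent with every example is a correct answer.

map_neg | filter_gt(-2) | take(3) | filter_odd | map_add(-2)

Check, running the answer program on each example:
  [42, -7, 32, 23, -20, -22, 47] -> [-42, 7, -32, -23, 20, 22, -47] -> [7, 20, 22] -> [7, 20, 22] -> [7] -> [5]
  [29, -36, 14, -38, -49, 11, -3, 36, -5] -> [-29, 36, -14, 38, 49, -11, 3, -36, 5] -> [36, 38, 49, 3, 5] -> [36, 38, 49] -> [49] -> [47]
  [-18, -40, -19, -48, -45, 6, 43] -> [18, 40, 19, 48, 45, -6, -43] -> [18, 40, 19, 48, 45] -> [18, 40, 19] -> [19] -> [17]
  [-37, 31, -43, -4, 31, 31, -40, -5, -10, 49] -> [37, -31, 43, 4, -31, -31, 40, 5, 10, -49] -> [37, 43, 4, 40, 5, 10] -> [37, 43, 4] -> [37, 43] -> [35, 41]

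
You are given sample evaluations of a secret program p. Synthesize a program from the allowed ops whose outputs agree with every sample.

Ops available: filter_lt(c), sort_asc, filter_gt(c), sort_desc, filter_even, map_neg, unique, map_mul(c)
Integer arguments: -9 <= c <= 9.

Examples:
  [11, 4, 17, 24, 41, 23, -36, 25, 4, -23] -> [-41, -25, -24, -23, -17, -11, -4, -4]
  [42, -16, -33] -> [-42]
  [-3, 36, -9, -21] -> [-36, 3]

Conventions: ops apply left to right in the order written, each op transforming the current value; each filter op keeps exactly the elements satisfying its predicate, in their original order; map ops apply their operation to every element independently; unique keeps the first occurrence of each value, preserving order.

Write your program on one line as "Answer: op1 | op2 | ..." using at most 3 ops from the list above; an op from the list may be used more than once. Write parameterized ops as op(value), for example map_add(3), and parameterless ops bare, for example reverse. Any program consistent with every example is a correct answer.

map_mul(-1) | sort_asc | filter_lt(5)

Check, running the answer program on each example:
  [11, 4, 17, 24, 41, 23, -36, 25, 4, -23] -> [-11, -4, -17, -24, -41, -23, 36, -25, -4, 23] -> [-41, -25, -24, -23, -17, -11, -4, -4, 23, 36] -> [-41, -25, -24, -23, -17, -11, -4, -4]
  [42, -16, -33] -> [-42, 16, 33] -> [-42, 16, 33] -> [-42]
  [-3, 36, -9, -21] -> [3, -36, 9, 21] -> [-36, 3, 9, 21] -> [-36, 3]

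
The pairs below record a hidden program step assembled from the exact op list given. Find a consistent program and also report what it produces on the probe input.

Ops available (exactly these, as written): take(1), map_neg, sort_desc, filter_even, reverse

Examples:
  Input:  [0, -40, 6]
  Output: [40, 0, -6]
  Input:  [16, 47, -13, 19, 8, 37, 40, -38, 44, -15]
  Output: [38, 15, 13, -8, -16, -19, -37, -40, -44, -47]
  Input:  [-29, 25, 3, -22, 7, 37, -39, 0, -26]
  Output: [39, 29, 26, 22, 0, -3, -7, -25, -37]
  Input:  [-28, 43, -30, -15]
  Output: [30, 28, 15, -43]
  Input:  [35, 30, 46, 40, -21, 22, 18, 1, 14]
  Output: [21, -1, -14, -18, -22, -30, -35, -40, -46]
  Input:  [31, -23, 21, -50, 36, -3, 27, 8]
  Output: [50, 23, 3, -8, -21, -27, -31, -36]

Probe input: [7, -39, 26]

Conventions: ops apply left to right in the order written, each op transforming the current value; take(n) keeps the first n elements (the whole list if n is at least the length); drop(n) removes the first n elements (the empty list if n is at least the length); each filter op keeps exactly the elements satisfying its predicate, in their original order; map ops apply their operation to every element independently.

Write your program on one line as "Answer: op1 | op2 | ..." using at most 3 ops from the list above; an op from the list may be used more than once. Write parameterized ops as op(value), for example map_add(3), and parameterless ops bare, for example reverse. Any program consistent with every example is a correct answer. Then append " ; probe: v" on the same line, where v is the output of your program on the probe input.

sort_desc | map_neg | sort_desc ; probe: [39, -7, -26]

Check, running the answer program on each example:
  [0, -40, 6] -> [6, 0, -40] -> [-6, 0, 40] -> [40, 0, -6]
  [16, 47, -13, 19, 8, 37, 40, -38, 44, -15] -> [47, 44, 40, 37, 19, 16, 8, -13, -15, -38] -> [-47, -44, -40, -37, -19, -16, -8, 13, 15, 38] -> [38, 15, 13, -8, -16, -19, -37, -40, -44, -47]
  [-29, 25, 3, -22, 7, 37, -39, 0, -26] -> [37, 25, 7, 3, 0, -22, -26, -29, -39] -> [-37, -25, -7, -3, 0, 22, 26, 29, 39] -> [39, 29, 26, 22, 0, -3, -7, -25, -37]
  [-28, 43, -30, -15] -> [43, -15, -28, -30] -> [-43, 15, 28, 30] -> [30, 28, 15, -43]
  [35, 30, 46, 40, -21, 22, 18, 1, 14] -> [46, 40, 35, 30, 22, 18, 14, 1, -21] -> [-46, -40, -35, -30, -22, -18, -14, -1, 21] -> [21, -1, -14, -18, -22, -30, -35, -40, -46]
  [31, -23, 21, -50, 36, -3, 27, 8] -> [36, 31, 27, 21, 8, -3, -23, -50] -> [-36, -31, -27, -21, -8, 3, 23, 50] -> [50, 23, 3, -8, -21, -27, -31, -36]
  probe: [7, -39, 26] -> [26, 7, -39] -> [-26, -7, 39] -> [39, -7, -26]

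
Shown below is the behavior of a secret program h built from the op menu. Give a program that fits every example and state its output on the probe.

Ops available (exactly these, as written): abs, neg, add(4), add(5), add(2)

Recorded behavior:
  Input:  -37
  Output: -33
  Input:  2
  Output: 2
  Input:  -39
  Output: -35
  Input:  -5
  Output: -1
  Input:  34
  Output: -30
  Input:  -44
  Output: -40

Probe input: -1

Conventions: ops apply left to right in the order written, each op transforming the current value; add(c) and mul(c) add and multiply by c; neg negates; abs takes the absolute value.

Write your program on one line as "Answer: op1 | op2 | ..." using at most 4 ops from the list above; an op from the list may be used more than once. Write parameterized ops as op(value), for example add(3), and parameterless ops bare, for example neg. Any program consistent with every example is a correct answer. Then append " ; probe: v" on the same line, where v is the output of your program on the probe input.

abs | neg | add(4) ; probe: 3

Check, running the answer program on each example:
  -37 -> 37 -> -37 -> -33
  2 -> 2 -> -2 -> 2
  -39 -> 39 -> -39 -> -35
  -5 -> 5 -> -5 -> -1
  34 -> 34 -> -34 -> -30
  -44 -> 44 -> -44 -> -40
  probe: -1 -> 1 -> -1 -> 3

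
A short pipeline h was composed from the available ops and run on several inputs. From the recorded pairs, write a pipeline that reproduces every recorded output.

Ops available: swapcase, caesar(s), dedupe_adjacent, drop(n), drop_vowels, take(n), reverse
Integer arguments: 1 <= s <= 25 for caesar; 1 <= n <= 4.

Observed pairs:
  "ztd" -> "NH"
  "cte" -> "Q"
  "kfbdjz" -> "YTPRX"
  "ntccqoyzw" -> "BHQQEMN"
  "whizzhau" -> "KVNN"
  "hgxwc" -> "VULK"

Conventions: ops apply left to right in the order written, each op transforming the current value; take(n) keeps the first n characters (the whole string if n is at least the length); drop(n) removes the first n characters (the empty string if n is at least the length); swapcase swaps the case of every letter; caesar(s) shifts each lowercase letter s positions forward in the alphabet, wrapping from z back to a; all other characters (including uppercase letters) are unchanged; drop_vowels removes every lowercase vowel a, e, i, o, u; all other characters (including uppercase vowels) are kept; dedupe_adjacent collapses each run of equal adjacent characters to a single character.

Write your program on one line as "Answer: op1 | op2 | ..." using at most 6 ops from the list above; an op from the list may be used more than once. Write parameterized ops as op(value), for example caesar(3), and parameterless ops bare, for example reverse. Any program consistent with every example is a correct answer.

reverse | drop_vowels | drop(1) | reverse | caesar(14) | swapcase

Check, running the answer program on each example:
  "ztd" -> "dtz" -> "dtz" -> "tz" -> "zt" -> "nh" -> "NH"
  "cte" -> "etc" -> "tc" -> "c" -> "c" -> "q" -> "Q"
  "kfbdjz" -> "zjdbfk" -> "zjdbfk" -> "jdbfk" -> "kfbdj" -> "ytprx" -> "YTPRX"
  "ntccqoyzw" -> "wzyoqcctn" -> "wzyqcctn" -> "zyqcctn" -> "ntccqyz" -> "bhqqemn" -> "BHQQEMN"
  "whizzhau" -> "uahzzihw" -> "hzzhw" -> "zzhw" -> "whzz" -> "kvnn" -> "KVNN"
  "hgxwc" -> "cwxgh" -> "cwxgh" -> "wxgh" -> "hgxw" -> "vulk" -> "VULK"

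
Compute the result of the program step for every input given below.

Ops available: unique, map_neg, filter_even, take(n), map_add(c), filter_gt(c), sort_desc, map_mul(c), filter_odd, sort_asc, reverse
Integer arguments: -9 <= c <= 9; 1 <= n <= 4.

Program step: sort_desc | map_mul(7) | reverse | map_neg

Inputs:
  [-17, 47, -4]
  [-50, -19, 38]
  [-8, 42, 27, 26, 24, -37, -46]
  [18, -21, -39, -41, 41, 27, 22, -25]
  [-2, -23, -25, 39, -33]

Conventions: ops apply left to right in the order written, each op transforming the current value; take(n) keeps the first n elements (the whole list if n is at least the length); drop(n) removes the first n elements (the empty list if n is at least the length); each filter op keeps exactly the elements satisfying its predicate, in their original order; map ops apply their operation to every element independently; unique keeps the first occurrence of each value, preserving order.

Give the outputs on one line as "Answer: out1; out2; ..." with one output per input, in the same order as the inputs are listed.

Execution, op by op:
  [-17, 47, -4] -> [47, -4, -17] -> [329, -28, -119] -> [-119, -28, 329] -> [119, 28, -329]
  [-50, -19, 38] -> [38, -19, -50] -> [266, -133, -350] -> [-350, -133, 266] -> [350, 133, -266]
  [-8, 42, 27, 26, 24, -37, -46] -> [42, 27, 26, 24, -8, -37, -46] -> [294, 189, 182, 168, -56, -259, -322] -> [-322, -259, -56, 168, 182, 189, 294] -> [322, 259, 56, -168, -182, -189, -294]
  [18, -21, -39, -41, 41, 27, 22, -25] -> [41, 27, 22, 18, -21, -25, -39, -41] -> [287, 189, 154, 126, -147, -175, -273, -287] -> [-287, -273, -175, -147, 126, 154, 189, 287] -> [287, 273, 175, 147, -126, -154, -189, -287]
  [-2, -23, -25, 39, -33] -> [39, -2, -23, -25, -33] -> [273, -14, -161, -175, -231] -> [-231, -175, -161, -14, 273] -> [231, 175, 161, 14, -273]

[119, 28, -329]; [350, 133, -266]; [322, 259, 56, -168, -182, -189, -294]; [287, 273, 175, 147, -126, -154, -189, -287]; [231, 175, 161, 14, -273]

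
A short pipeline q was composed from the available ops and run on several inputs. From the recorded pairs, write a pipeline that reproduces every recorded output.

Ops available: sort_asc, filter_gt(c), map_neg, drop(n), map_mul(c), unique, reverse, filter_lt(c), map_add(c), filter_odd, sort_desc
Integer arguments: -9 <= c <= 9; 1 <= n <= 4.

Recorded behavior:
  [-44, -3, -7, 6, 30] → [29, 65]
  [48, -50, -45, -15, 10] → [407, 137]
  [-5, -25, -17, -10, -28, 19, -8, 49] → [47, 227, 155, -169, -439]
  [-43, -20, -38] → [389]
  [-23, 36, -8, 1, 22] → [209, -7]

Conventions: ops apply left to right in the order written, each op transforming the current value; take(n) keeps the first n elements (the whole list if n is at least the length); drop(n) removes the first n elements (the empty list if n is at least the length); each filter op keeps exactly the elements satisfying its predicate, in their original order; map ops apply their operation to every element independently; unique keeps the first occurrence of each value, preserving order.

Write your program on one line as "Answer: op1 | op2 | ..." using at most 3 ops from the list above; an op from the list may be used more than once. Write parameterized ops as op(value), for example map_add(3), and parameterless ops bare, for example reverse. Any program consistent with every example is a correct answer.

map_mul(-9) | filter_odd | map_add(2)

Check, running the answer program on each example:
  [-44, -3, -7, 6, 30] -> [396, 27, 63, -54, -270] -> [27, 63] -> [29, 65]
  [48, -50, -45, -15, 10] -> [-432, 450, 405, 135, -90] -> [405, 135] -> [407, 137]
  [-5, -25, -17, -10, -28, 19, -8, 49] -> [45, 225, 153, 90, 252, -171, 72, -441] -> [45, 225, 153, -171, -441] -> [47, 227, 155, -169, -439]
  [-43, -20, -38] -> [387, 180, 342] -> [387] -> [389]
  [-23, 36, -8, 1, 22] -> [207, -324, 72, -9, -198] -> [207, -9] -> [209, -7]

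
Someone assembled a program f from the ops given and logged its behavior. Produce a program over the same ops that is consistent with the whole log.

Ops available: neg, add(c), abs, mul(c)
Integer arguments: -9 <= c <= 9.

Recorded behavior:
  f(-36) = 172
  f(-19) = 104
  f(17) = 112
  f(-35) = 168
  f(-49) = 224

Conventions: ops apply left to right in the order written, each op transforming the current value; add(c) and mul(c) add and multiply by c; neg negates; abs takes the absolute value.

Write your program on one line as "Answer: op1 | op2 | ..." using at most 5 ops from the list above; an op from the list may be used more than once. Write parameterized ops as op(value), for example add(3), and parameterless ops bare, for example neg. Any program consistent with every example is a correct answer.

neg | add(-2) | abs | add(9) | mul(4)

Check, running the answer program on each example:
  -36 -> 36 -> 34 -> 34 -> 43 -> 172
  -19 -> 19 -> 17 -> 17 -> 26 -> 104
  17 -> -17 -> -19 -> 19 -> 28 -> 112
  -35 -> 35 -> 33 -> 33 -> 42 -> 168
  -49 -> 49 -> 47 -> 47 -> 56 -> 224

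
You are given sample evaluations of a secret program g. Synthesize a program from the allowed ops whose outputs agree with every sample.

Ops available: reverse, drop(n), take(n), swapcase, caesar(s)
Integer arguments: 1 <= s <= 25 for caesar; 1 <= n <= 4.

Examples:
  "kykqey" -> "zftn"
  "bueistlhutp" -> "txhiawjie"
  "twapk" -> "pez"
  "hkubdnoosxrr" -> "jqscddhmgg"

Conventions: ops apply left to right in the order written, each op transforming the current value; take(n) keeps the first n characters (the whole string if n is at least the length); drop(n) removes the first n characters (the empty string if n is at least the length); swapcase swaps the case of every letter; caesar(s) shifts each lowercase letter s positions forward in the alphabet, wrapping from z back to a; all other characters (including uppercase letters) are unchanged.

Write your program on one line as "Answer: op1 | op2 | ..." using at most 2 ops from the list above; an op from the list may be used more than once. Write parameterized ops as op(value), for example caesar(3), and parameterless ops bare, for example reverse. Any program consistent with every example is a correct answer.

caesar(15) | drop(2)

Check, running the answer program on each example:
  "kykqey" -> "znzftn" -> "zftn"
  "bueistlhutp" -> "qjtxhiawjie" -> "txhiawjie"
  "twapk" -> "ilpez" -> "pez"
  "hkubdnoosxrr" -> "wzjqscddhmgg" -> "jqscddhmgg"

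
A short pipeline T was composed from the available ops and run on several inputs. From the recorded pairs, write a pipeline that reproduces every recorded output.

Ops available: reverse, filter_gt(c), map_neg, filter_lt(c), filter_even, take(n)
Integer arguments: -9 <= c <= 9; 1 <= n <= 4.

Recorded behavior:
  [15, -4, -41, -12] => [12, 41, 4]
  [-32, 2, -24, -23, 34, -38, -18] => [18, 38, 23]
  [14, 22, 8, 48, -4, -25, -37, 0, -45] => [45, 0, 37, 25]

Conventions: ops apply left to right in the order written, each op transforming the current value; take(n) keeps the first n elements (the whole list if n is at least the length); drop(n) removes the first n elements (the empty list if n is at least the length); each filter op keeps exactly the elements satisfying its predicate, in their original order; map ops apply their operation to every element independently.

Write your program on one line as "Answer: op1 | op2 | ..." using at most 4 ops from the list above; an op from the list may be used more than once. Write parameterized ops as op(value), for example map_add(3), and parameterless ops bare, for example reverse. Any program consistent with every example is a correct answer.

map_neg | reverse | take(4) | filter_gt(-3)

Check, running the answer program on each example:
  [15, -4, -41, -12] -> [-15, 4, 41, 12] -> [12, 41, 4, -15] -> [12, 41, 4, -15] -> [12, 41, 4]
  [-32, 2, -24, -23, 34, -38, -18] -> [32, -2, 24, 23, -34, 38, 18] -> [18, 38, -34, 23, 24, -2, 32] -> [18, 38, -34, 23] -> [18, 38, 23]
  [14, 22, 8, 48, -4, -25, -37, 0, -45] -> [-14, -22, -8, -48, 4, 25, 37, 0, 45] -> [45, 0, 37, 25, 4, -48, -8, -22, -14] -> [45, 0, 37, 25] -> [45, 0, 37, 25]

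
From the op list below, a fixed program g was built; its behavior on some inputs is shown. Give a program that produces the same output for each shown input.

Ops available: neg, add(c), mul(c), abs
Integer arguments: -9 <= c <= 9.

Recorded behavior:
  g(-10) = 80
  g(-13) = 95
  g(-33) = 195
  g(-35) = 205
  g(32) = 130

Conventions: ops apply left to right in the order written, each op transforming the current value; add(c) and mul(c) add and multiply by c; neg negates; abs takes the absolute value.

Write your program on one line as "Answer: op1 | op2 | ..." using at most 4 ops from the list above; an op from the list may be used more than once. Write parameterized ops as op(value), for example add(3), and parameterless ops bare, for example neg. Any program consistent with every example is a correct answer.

add(-6) | mul(-5) | abs

Check, running the answer program on each example:
  -10 -> -16 -> 80 -> 80
  -13 -> -19 -> 95 -> 95
  -33 -> -39 -> 195 -> 195
  -35 -> -41 -> 205 -> 205
  32 -> 26 -> -130 -> 130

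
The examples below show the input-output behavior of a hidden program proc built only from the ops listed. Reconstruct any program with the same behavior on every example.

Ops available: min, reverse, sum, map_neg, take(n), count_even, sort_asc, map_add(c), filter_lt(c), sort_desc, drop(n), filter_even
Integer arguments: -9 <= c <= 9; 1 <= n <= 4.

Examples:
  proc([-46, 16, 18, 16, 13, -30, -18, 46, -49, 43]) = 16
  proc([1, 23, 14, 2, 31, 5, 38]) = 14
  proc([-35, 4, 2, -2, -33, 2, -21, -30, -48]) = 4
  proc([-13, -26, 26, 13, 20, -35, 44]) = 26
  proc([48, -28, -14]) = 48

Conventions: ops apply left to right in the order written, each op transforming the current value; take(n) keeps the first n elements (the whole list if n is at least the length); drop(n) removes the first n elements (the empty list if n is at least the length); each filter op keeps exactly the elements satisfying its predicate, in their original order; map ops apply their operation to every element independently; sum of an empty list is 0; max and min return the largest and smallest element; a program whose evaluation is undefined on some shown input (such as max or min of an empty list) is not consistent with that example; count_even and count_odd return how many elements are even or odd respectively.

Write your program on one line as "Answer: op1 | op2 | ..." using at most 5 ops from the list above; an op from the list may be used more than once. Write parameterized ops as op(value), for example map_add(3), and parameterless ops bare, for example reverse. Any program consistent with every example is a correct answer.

filter_even | take(2) | sort_desc | take(1) | min

Check, running the answer program on each example:
  [-46, 16, 18, 16, 13, -30, -18, 46, -49, 43] -> [-46, 16, 18, 16, -30, -18, 46] -> [-46, 16] -> [16, -46] -> [16] -> 16
  [1, 23, 14, 2, 31, 5, 38] -> [14, 2, 38] -> [14, 2] -> [14, 2] -> [14] -> 14
  [-35, 4, 2, -2, -33, 2, -21, -30, -48] -> [4, 2, -2, 2, -30, -48] -> [4, 2] -> [4, 2] -> [4] -> 4
  [-13, -26, 26, 13, 20, -35, 44] -> [-26, 26, 20, 44] -> [-26, 26] -> [26, -26] -> [26] -> 26
  [48, -28, -14] -> [48, -28, -14] -> [48, -28] -> [48, -28] -> [48] -> 48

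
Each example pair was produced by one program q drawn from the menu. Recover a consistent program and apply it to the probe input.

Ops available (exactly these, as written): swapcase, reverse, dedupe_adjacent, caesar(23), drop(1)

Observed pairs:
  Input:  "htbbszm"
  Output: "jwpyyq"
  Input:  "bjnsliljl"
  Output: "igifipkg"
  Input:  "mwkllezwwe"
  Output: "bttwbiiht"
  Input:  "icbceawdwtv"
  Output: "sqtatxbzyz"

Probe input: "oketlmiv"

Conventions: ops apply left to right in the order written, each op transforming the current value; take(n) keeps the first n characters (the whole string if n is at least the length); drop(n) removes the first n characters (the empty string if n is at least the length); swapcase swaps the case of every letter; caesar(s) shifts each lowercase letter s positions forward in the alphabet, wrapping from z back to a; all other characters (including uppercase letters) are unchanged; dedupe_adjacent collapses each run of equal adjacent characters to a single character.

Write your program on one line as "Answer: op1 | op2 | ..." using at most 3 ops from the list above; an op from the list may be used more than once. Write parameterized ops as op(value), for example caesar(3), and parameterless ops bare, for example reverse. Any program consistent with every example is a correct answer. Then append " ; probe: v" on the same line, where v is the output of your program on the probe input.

drop(1) | caesar(23) | reverse ; probe: "sfjiqbh"

Check, running the answer program on each example:
  "htbbszm" -> "tbbszm" -> "qyypwj" -> "jwpyyq"
  "bjnsliljl" -> "jnsliljl" -> "gkpifigi" -> "igifipkg"
  "mwkllezwwe" -> "wkllezwwe" -> "thiibwttb" -> "bttwbiiht"
  "icbceawdwtv" -> "cbceawdwtv" -> "zyzbxtatqs" -> "sqtatxbzyz"
  probe: "oketlmiv" -> "ketlmiv" -> "hbqijfs" -> "sfjiqbh"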